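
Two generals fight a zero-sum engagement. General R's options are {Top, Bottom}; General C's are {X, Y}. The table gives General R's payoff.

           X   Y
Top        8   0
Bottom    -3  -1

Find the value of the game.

0

Row minima: Top → 0, Bottom → -3; maximin = 0.
Column maxima: X → 8, Y → 0; minimax = 0.
Since maximin = minimax = 0, there is a saddle point and the value is 0.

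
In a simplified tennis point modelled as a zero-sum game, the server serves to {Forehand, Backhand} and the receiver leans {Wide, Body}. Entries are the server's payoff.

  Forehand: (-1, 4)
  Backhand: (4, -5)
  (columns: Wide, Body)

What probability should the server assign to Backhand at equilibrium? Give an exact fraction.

Row minima: Forehand → -1, Backhand → -5; maximin = -1.
Column maxima: Wide → 4, Body → 4; minimax = 4.
-1 ≠ 4, so there is no saddle point; optimal play is mixed.
Let the server play Forehand with probability p. Expected payoff against Wide: (-1)p + 4(1−p) = −5p + 4; against Body: 4p + (-5)(1−p) = 9p − 5.
Setting these equal: −5p + 4 = 9p − 5 ⇒ −14p = -9 ⇒ p = 9/14, and the value is (-5)·(9/14) + 4 = 11/14.
For the receiver: with q = P(Wide), equating Forehand's and Backhand's payoffs gives −5q + 4 = 9q − 5 ⇒ q = 9/14.

5/14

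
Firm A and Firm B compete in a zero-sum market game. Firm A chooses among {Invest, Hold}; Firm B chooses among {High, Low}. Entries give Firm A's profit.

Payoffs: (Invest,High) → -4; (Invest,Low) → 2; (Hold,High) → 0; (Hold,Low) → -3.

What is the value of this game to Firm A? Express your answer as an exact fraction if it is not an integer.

-4/3

Row minima: Invest → -4, Hold → -3; maximin = -3.
Column maxima: High → 0, Low → 2; minimax = 0.
-3 ≠ 0, so there is no saddle point; optimal play is mixed.
Let Firm A play Invest with probability p. Expected payoff against High: (-4)p + 0(1−p) = −4p; against Low: 2p + (-3)(1−p) = 5p − 3.
Setting these equal: −4p = 5p − 3 ⇒ −9p = -3 ⇒ p = 1/3, and the value is (-4)·(1/3) = -4/3.
For Firm B: with q = P(High), equating Invest's and Hold's payoffs gives −6q + 2 = 3q − 3 ⇒ q = 5/9.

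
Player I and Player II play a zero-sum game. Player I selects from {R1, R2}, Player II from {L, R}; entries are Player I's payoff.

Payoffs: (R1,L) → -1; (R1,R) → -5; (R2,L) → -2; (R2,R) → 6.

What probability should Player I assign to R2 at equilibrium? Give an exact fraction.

1/3

Row minima: R1 → -5, R2 → -2; maximin = -2.
Column maxima: L → -1, R → 6; minimax = -1.
-2 ≠ -1, so there is no saddle point; optimal play is mixed.
Let Player I play R1 with probability p. Expected payoff against L: (-1)p + (-2)(1−p) = p − 2; against R: (-5)p + 6(1−p) = −11p + 6.
Setting these equal: p − 2 = −11p + 6 ⇒ 12p = 8 ⇒ p = 2/3, and the value is (1)·(2/3) − 2 = -4/3.
For Player II: with q = P(L), equating R1's and R2's payoffs gives 4q − 5 = −8q + 6 ⇒ q = 11/12.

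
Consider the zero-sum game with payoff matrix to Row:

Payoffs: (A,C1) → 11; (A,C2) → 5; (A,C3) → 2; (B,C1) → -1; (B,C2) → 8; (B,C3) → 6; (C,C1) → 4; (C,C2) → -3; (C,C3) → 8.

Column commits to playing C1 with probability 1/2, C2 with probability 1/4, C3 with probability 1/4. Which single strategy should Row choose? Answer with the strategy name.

Expected payoff of A: (1/2)·11 + (1/4)·5 + (1/4)·2 = 29/4.
Expected payoff of B: (1/2)·(-1) + (1/4)·8 + (1/4)·6 = 3.
Expected payoff of C: (1/2)·4 + (1/4)·(-3) + (1/4)·8 = 13/4.
The largest is 29/4, so Row's best response is A.

A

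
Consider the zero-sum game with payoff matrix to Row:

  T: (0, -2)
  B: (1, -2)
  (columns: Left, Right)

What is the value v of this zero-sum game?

-2

Row minima: T → -2, B → -2; maximin = -2.
Column maxima: Left → 1, Right → -2; minimax = -2.
Since maximin = minimax = -2, there is a saddle point and the value is -2.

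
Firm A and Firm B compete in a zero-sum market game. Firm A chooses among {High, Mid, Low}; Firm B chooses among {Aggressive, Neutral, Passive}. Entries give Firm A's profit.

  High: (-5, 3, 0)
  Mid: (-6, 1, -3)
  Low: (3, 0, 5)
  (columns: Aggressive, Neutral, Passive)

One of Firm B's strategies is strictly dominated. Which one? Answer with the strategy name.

Passive

Aggressive holds Firm A's payoff strictly below Passive in every row: -5 < 0, -6 < -3, 3 < 5.
So Passive is strictly dominated for Firm B.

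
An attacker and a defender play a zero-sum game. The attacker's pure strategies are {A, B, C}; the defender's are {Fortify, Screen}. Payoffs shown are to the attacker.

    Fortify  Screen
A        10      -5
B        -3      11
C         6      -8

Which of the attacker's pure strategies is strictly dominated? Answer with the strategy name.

C

A gives a strictly higher payoff than C against every column: 10 > 6, -5 > -8.
So C is strictly dominated and the attacker never plays it.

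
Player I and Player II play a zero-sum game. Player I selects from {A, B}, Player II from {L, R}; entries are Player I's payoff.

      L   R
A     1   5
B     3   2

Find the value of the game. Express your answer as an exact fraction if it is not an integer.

13/5

Row minima: A → 1, B → 2; maximin = 2.
Column maxima: L → 3, R → 5; minimax = 3.
2 ≠ 3, so there is no saddle point; optimal play is mixed.
Let Player I play A with probability p. Expected payoff against L: 1p + 3(1−p) = −2p + 3; against R: 5p + 2(1−p) = 3p + 2.
Setting these equal: −2p + 3 = 3p + 2 ⇒ −5p = -1 ⇒ p = 1/5, and the value is (-2)·(1/5) + 3 = 13/5.
For Player II: with q = P(L), equating A's and B's payoffs gives −4q + 5 = q + 2 ⇒ q = 3/5.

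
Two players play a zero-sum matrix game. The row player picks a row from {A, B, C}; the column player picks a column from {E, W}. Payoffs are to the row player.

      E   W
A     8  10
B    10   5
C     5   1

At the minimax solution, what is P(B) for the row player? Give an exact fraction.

Row minima: A → 8, B → 5, C → 1; maximin = 8.
Column maxima: E → 10, W → 10; minimax = 10.
8 ≠ 10, so there is no saddle point; optimal play is mixed.
C is strictly dominated by A, so the row player never plays it.
On the remaining 2×2 (A, B vs E, W):
Let the row player play A with probability p. Expected payoff against E: 8p + 10(1−p) = −2p + 10; against W: 10p + 5(1−p) = 5p + 5.
Setting these equal: −2p + 10 = 5p + 5 ⇒ −7p = -5 ⇒ p = 5/7, and the value is (-2)·(5/7) + 10 = 60/7.
For the column player: with q = P(E), equating A's and B's payoffs gives −2q + 10 = 5q + 5 ⇒ q = 5/7.

2/7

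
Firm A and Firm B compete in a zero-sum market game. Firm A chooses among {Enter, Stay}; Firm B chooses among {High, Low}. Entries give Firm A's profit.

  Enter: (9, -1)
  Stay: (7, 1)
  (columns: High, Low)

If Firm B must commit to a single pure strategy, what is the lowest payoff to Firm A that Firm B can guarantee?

Column maxima: High → 9, Low → 1.
The smallest of these is 1.

1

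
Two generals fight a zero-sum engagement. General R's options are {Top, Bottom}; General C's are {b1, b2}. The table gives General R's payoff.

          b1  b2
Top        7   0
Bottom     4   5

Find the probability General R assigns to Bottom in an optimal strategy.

Row minima: Top → 0, Bottom → 4; maximin = 4.
Column maxima: b1 → 7, b2 → 5; minimax = 5.
4 ≠ 5, so there is no saddle point; optimal play is mixed.
Let General R play Top with probability p. Expected payoff against b1: 7p + 4(1−p) = 3p + 4; against b2: 0p + 5(1−p) = −5p + 5.
Setting these equal: 3p + 4 = −5p + 5 ⇒ 8p = 1 ⇒ p = 1/8, and the value is (3)·(1/8) + 4 = 35/8.
For General C: with q = P(b1), equating Top's and Bottom's payoffs gives 7q = −q + 5 ⇒ q = 5/8.

7/8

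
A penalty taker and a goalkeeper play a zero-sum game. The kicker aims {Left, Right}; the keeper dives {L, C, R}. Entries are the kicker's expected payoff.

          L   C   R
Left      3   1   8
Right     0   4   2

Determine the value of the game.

2

Row minima: Left → 1, Right → 0; maximin = 1.
Column maxima: L → 3, C → 4, R → 8; minimax = 3.
1 ≠ 3, so there is no saddle point; optimal play is mixed.
R is strictly dominated by L (it gives the kicker strictly more in every row), so the keeper never plays it.
On the remaining 2×2 (Left, Right vs L, C):
Let the kicker play Left with probability p. Expected payoff against L: 3p + 0(1−p) = 3p; against C: 1p + 4(1−p) = −3p + 4.
Setting these equal: 3p = −3p + 4 ⇒ 6p = 4 ⇒ p = 2/3, and the value is (3)·(2/3) = 2.
For the keeper: with q = P(L), equating Left's and Right's payoffs gives 2q + 1 = −4q + 4 ⇒ q = 1/2.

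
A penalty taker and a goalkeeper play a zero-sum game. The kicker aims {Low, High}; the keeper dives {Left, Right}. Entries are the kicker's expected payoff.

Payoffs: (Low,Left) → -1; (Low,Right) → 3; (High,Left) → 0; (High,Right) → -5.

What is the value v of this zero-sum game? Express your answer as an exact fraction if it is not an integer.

Row minima: Low → -1, High → -5; maximin = -1.
Column maxima: Left → 0, Right → 3; minimax = 0.
-1 ≠ 0, so there is no saddle point; optimal play is mixed.
Let the kicker play Low with probability p. Expected payoff against Left: (-1)p + 0(1−p) = −p; against Right: 3p + (-5)(1−p) = 8p − 5.
Setting these equal: −p = 8p − 5 ⇒ −9p = -5 ⇒ p = 5/9, and the value is (-1)·(5/9) = -5/9.
For the keeper: with q = P(Left), equating Low's and High's payoffs gives −4q + 3 = 5q − 5 ⇒ q = 8/9.

-5/9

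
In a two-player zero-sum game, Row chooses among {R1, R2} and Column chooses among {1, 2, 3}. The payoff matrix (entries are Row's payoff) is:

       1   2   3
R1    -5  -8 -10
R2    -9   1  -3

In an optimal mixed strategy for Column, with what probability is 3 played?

4/11

Row minima: R1 → -10, R2 → -9; maximin = -9.
Column maxima: 1 → -5, 2 → 1, 3 → -3; minimax = -5.
-9 ≠ -5, so there is no saddle point; optimal play is mixed.
2 is strictly dominated by 3 (it gives Row strictly more in every row), so Column never plays it.
On the remaining 2×2 (R1, R2 vs 1, 3):
Let Row play R1 with probability p. Expected payoff against 1: (-5)p + (-9)(1−p) = 4p − 9; against 3: (-10)p + (-3)(1−p) = −7p − 3.
Setting these equal: 4p − 9 = −7p − 3 ⇒ 11p = 6 ⇒ p = 6/11, and the value is (4)·(6/11) − 9 = -75/11.
For Column: with q = P(1), equating R1's and R2's payoffs gives 5q − 10 = −6q − 3 ⇒ q = 7/11.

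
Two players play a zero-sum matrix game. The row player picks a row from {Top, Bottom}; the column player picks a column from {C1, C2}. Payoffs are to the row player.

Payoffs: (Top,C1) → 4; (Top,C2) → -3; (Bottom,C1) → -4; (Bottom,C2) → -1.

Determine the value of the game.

-8/5

Row minima: Top → -3, Bottom → -4; maximin = -3.
Column maxima: C1 → 4, C2 → -1; minimax = -1.
-3 ≠ -1, so there is no saddle point; optimal play is mixed.
Let the row player play Top with probability p. Expected payoff against C1: 4p + (-4)(1−p) = 8p − 4; against C2: (-3)p + (-1)(1−p) = −2p − 1.
Setting these equal: 8p − 4 = −2p − 1 ⇒ 10p = 3 ⇒ p = 3/10, and the value is (8)·(3/10) − 4 = -8/5.
For the column player: with q = P(C1), equating Top's and Bottom's payoffs gives 7q − 3 = −3q − 1 ⇒ q = 1/5.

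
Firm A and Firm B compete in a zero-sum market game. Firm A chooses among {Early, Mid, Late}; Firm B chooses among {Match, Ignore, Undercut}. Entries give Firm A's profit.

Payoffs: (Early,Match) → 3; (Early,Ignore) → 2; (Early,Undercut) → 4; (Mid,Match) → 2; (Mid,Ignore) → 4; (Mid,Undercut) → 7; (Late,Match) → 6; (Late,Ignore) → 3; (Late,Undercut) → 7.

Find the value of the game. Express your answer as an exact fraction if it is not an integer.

18/5

Row minima: Early → 2, Mid → 2, Late → 3; maximin = 3.
Column maxima: Match → 6, Ignore → 4, Undercut → 7; minimax = 4.
3 ≠ 4, so there is no saddle point; optimal play is mixed.
Early is strictly dominated by Late, so Firm A never plays it.
Undercut is strictly dominated by Match (it gives Firm A strictly more in every row), so Firm B never plays it.
On the remaining 2×2 (Mid, Late vs Match, Ignore):
Let Firm A play Mid with probability p. Expected payoff against Match: 2p + 6(1−p) = −4p + 6; against Ignore: 4p + 3(1−p) = p + 3.
Setting these equal: −4p + 6 = p + 3 ⇒ −5p = -3 ⇒ p = 3/5, and the value is (-4)·(3/5) + 6 = 18/5.
For Firm B: with q = P(Match), equating Mid's and Late's payoffs gives −2q + 4 = 3q + 3 ⇒ q = 1/5.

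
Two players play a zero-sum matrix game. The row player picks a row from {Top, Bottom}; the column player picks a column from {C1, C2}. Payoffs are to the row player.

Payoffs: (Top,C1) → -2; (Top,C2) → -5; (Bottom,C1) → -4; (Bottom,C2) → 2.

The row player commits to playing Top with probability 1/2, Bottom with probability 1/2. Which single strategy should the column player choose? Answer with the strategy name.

C1

If the column player plays C1, the row player's expected payoff is (1/2)·(-2) + (1/2)·(-4) = -3.
If the column player plays C2, the row player's expected payoff is (1/2)·(-5) + (1/2)·2 = -3/2.
The column player minimizes the row player's payoff; the smallest is -3, so the best response is C1.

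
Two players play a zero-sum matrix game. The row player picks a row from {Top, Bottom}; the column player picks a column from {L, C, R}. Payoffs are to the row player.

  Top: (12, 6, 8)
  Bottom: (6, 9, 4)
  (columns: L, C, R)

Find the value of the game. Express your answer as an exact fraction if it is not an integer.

48/7

Row minima: Top → 6, Bottom → 4; maximin = 6.
Column maxima: L → 12, C → 9, R → 8; minimax = 8.
6 ≠ 8, so there is no saddle point; optimal play is mixed.
L is strictly dominated by R (it gives the row player strictly more in every row), so the column player never plays it.
On the remaining 2×2 (Top, Bottom vs C, R):
Let the row player play Top with probability p. Expected payoff against C: 6p + 9(1−p) = −3p + 9; against R: 8p + 4(1−p) = 4p + 4.
Setting these equal: −3p + 9 = 4p + 4 ⇒ −7p = -5 ⇒ p = 5/7, and the value is (-3)·(5/7) + 9 = 48/7.
For the column player: with q = P(C), equating Top's and Bottom's payoffs gives −2q + 8 = 5q + 4 ⇒ q = 4/7.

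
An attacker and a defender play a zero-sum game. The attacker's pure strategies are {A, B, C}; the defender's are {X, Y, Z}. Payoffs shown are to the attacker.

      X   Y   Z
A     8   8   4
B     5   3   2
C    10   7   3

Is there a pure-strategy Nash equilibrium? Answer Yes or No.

Row minima: A → 4, B → 2, C → 3; maximin = 4.
Column maxima: X → 10, Y → 8, Z → 4; minimax = 4.
maximin = minimax = 4, so a saddle point exists.

Yes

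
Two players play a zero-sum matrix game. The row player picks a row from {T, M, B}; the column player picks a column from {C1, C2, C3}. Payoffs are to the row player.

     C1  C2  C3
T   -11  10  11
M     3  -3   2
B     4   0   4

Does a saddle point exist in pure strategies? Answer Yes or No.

Row minima: T → -11, M → -3, B → 0; maximin = 0.
Column maxima: C1 → 4, C2 → 10, C3 → 11; minimax = 4.
0 ≠ 4, so no pure-strategy equilibrium exists.

No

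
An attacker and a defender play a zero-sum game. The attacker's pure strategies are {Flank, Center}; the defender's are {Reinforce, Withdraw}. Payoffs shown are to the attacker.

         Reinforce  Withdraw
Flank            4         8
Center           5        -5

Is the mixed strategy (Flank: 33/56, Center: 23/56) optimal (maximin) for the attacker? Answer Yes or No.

No

Against Reinforce this mix gives (33/56)·4 + (23/56)·5 = 247/56.
Against Withdraw this mix gives (33/56)·8 + (23/56)·(-5) = 149/56.
The defender will play Withdraw, holding the attacker to 149/56. Shifting weight toward the row that does better against Withdraw would raise this floor (the equalizing mix achieves 30/7 against both Withdraw and Reinforce), so the proposed strategy is not optimal.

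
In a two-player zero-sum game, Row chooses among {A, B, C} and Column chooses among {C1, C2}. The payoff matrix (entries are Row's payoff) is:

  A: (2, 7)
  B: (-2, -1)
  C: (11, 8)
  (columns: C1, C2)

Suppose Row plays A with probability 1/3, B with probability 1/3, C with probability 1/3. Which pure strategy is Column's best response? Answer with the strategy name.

If Column plays C1, Row's expected payoff is (1/3)·2 + (1/3)·(-2) + (1/3)·11 = 11/3.
If Column plays C2, Row's expected payoff is (1/3)·7 + (1/3)·(-1) + (1/3)·8 = 14/3.
Column minimizes Row's payoff; the smallest is 11/3, so the best response is C1.

C1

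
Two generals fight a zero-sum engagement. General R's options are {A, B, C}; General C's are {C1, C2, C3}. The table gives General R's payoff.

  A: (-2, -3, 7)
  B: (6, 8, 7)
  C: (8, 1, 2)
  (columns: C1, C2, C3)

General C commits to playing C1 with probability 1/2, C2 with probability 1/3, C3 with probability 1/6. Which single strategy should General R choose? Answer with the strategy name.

Expected payoff of A: (1/2)·(-2) + (1/3)·(-3) + (1/6)·7 = -5/6.
Expected payoff of B: (1/2)·6 + (1/3)·8 + (1/6)·7 = 41/6.
Expected payoff of C: (1/2)·8 + (1/3)·1 + (1/6)·2 = 14/3.
The largest is 41/6, so General R's best response is B.

B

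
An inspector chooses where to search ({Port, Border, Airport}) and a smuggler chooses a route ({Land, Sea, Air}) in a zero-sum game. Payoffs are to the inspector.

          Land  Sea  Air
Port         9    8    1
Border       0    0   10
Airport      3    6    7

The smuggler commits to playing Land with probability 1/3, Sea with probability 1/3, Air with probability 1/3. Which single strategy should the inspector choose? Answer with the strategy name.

Port

Expected payoff of Port: (1/3)·9 + (1/3)·8 + (1/3)·1 = 6.
Expected payoff of Border: (1/3)·0 + (1/3)·0 + (1/3)·10 = 10/3.
Expected payoff of Airport: (1/3)·3 + (1/3)·6 + (1/3)·7 = 16/3.
The largest is 6, so the inspector's best response is Port.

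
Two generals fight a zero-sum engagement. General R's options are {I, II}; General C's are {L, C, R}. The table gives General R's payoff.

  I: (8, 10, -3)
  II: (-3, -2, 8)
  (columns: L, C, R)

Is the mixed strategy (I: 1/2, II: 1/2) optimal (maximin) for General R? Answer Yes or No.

Yes

Against L this mix gives (1/2)·8 + (1/2)·(-3) = 5/2.
Against C this mix gives (1/2)·10 + (1/2)·(-2) = 4.
Against R this mix gives (1/2)·(-3) + (1/2)·8 = 5/2.
All of General C's active replies (L, R) yield 5/2, and no column does worse for General R. The mix makes General C indifferent and guarantees 5/2, so it is optimal.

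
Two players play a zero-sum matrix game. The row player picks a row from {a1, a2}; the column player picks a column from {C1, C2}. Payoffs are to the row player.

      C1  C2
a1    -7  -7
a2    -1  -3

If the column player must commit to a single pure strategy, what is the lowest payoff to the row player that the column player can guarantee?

-3

Column maxima: C1 → -1, C2 → -3.
The smallest of these is -3.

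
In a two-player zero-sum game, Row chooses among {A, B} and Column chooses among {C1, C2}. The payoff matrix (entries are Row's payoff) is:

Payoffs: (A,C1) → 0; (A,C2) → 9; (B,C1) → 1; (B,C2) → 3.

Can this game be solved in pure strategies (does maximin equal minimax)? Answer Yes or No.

Yes

Row minima: A → 0, B → 1; maximin = 1.
Column maxima: C1 → 1, C2 → 9; minimax = 1.
maximin = minimax = 1, so a saddle point exists.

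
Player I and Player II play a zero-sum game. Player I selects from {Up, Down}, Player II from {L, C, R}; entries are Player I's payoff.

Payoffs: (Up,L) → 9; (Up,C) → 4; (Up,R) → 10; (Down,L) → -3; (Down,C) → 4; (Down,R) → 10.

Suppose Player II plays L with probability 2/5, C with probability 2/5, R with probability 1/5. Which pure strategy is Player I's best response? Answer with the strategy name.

Expected payoff of Up: (2/5)·9 + (2/5)·4 + (1/5)·10 = 36/5.
Expected payoff of Down: (2/5)·(-3) + (2/5)·4 + (1/5)·10 = 12/5.
The largest is 36/5, so Player I's best response is Up.

Up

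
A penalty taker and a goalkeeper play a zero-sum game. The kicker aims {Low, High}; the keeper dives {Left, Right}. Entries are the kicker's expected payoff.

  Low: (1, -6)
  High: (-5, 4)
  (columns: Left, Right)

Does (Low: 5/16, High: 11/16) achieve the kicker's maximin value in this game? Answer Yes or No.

No

Against Left this mix gives (5/16)·1 + (11/16)·(-5) = -25/8.
Against Right this mix gives (5/16)·(-6) + (11/16)·4 = 7/8.
The keeper will play Left, holding the kicker to -25/8. Shifting weight toward the row that does better against Left would raise this floor (the equalizing mix achieves -13/8 against both Left and Right), so the proposed strategy is not optimal.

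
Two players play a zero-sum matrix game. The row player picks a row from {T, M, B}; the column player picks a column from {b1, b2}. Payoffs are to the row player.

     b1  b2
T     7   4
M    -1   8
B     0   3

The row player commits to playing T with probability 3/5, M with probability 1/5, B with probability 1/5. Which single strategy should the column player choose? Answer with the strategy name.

If the column player plays b1, the row player's expected payoff is (3/5)·7 + (1/5)·(-1) + (1/5)·0 = 4.
If the column player plays b2, the row player's expected payoff is (3/5)·4 + (1/5)·8 + (1/5)·3 = 23/5.
The column player minimizes the row player's payoff; the smallest is 4, so the best response is b1.

b1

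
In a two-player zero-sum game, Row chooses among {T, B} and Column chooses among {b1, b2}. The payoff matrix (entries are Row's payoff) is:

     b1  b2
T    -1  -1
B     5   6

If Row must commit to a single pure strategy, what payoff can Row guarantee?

5

Row minima: T → -1, B → 5.
The best of these is 5.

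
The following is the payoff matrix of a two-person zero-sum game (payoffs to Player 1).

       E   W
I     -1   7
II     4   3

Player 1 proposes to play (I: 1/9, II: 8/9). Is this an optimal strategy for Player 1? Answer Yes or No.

Against E this mix gives (1/9)·(-1) + (8/9)·4 = 31/9.
Against W this mix gives (1/9)·7 + (8/9)·3 = 31/9.
All of Player 2's active replies (E, W) yield 31/9, and no column does worse for Player 1. The mix makes Player 2 indifferent and guarantees 31/9, so it is optimal.

Yes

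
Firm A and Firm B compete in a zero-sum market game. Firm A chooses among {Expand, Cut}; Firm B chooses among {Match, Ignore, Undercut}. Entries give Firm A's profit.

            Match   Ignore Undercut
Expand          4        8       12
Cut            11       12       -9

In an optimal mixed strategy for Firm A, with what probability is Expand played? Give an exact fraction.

5/7

Row minima: Expand → 4, Cut → -9; maximin = 4.
Column maxima: Match → 11, Ignore → 12, Undercut → 12; minimax = 11.
4 ≠ 11, so there is no saddle point; optimal play is mixed.
Ignore is strictly dominated by Match (it gives Firm A strictly more in every row), so Firm B never plays it.
On the remaining 2×2 (Expand, Cut vs Match, Undercut):
Let Firm A play Expand with probability p. Expected payoff against Match: 4p + 11(1−p) = −7p + 11; against Undercut: 12p + (-9)(1−p) = 21p − 9.
Setting these equal: −7p + 11 = 21p − 9 ⇒ −28p = -20 ⇒ p = 5/7, and the value is (-7)·(5/7) + 11 = 6.
For Firm B: with q = P(Match), equating Expand's and Cut's payoffs gives −8q + 12 = 20q − 9 ⇒ q = 3/4.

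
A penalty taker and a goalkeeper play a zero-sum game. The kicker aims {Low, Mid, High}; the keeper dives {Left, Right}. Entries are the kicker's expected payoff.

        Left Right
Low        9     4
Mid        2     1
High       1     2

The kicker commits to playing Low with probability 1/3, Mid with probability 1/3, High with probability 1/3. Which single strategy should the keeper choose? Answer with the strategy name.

If the keeper plays Left, the kicker's expected payoff is (1/3)·9 + (1/3)·2 + (1/3)·1 = 4.
If the keeper plays Right, the kicker's expected payoff is (1/3)·4 + (1/3)·1 + (1/3)·2 = 7/3.
The keeper minimizes the kicker's payoff; the smallest is 7/3, so the best response is Right.

Right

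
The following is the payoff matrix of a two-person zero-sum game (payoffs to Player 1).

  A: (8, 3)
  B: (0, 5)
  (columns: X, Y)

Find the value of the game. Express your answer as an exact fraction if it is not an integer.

Row minima: A → 3, B → 0; maximin = 3.
Column maxima: X → 8, Y → 5; minimax = 5.
3 ≠ 5, so there is no saddle point; optimal play is mixed.
Let Player 1 play A with probability p. Expected payoff against X: 8p + 0(1−p) = 8p; against Y: 3p + 5(1−p) = −2p + 5.
Setting these equal: 8p = −2p + 5 ⇒ 10p = 5 ⇒ p = 1/2, and the value is (8)·(1/2) = 4.
For Player 2: with q = P(X), equating A's and B's payoffs gives 5q + 3 = −5q + 5 ⇒ q = 1/5.

4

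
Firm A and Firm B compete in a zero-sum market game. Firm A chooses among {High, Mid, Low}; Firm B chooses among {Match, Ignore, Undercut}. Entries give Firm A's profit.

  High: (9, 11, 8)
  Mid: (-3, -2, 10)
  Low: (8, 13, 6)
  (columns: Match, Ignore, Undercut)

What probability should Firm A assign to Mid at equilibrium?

Row minima: High → 8, Mid → -3, Low → 6; maximin = 8.
Column maxima: Match → 9, Ignore → 13, Undercut → 10; minimax = 9.
8 ≠ 9, so there is no saddle point; optimal play is mixed.
Ignore is strictly dominated by Match (it gives Firm A strictly more in every row), so Firm B never plays it.
With Ignore eliminated, Low is strictly dominated by High (High gives Firm A strictly more in every remaining column), so Firm A never plays it.
On the remaining 2×2 (High, Mid vs Match, Undercut):
Let Firm A play High with probability p. Expected payoff against Match: 9p + (-3)(1−p) = 12p − 3; against Undercut: 8p + 10(1−p) = −2p + 10.
Setting these equal: 12p − 3 = −2p + 10 ⇒ 14p = 13 ⇒ p = 13/14, and the value is (12)·(13/14) − 3 = 57/7.
For Firm B: with q = P(Match), equating High's and Mid's payoffs gives q + 8 = −13q + 10 ⇒ q = 1/7.

1/14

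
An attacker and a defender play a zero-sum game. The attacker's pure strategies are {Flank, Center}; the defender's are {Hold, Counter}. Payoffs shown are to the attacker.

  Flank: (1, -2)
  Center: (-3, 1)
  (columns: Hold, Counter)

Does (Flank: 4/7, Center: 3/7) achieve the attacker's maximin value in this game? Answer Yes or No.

Yes

Against Hold this mix gives (4/7)·1 + (3/7)·(-3) = -5/7.
Against Counter this mix gives (4/7)·(-2) + (3/7)·1 = -5/7.
All of the defender's active replies (Hold, Counter) yield -5/7, and no column does worse for the attacker. The mix makes the defender indifferent and guarantees -5/7, so it is optimal.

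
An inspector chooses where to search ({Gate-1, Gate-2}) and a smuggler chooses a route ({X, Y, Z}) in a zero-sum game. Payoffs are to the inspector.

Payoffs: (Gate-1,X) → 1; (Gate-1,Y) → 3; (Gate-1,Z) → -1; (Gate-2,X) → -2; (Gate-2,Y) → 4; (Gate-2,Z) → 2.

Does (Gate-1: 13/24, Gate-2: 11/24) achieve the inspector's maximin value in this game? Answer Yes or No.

No

Against X this mix gives (13/24)·1 + (11/24)·(-2) = -3/8.
Against Y this mix gives (13/24)·3 + (11/24)·4 = 83/24.
Against Z this mix gives (13/24)·(-1) + (11/24)·2 = 3/8.
The smuggler will play X, holding the inspector to -3/8. Shifting weight toward the row that does better against X would raise this floor (the equalizing mix achieves 0 against both X and Z), so the proposed strategy is not optimal.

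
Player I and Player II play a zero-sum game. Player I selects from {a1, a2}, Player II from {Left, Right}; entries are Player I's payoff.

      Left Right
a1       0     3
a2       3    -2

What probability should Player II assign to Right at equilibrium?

3/8

Row minima: a1 → 0, a2 → -2; maximin = 0.
Column maxima: Left → 3, Right → 3; minimax = 3.
0 ≠ 3, so there is no saddle point; optimal play is mixed.
Let Player I play a1 with probability p. Expected payoff against Left: 0p + 3(1−p) = −3p + 3; against Right: 3p + (-2)(1−p) = 5p − 2.
Setting these equal: −3p + 3 = 5p − 2 ⇒ −8p = -5 ⇒ p = 5/8, and the value is (-3)·(5/8) + 3 = 9/8.
For Player II: with q = P(Left), equating a1's and a2's payoffs gives −3q + 3 = 5q − 2 ⇒ q = 5/8.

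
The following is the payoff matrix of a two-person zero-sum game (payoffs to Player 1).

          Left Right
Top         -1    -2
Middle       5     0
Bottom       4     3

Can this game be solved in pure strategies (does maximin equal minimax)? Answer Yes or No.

Yes

Row minima: Top → -2, Middle → 0, Bottom → 3; maximin = 3.
Column maxima: Left → 5, Right → 3; minimax = 3.
maximin = minimax = 3, so a saddle point exists.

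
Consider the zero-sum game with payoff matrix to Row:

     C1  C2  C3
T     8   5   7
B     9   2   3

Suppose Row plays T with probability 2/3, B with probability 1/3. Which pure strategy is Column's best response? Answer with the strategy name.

If Column plays C1, Row's expected payoff is (2/3)·8 + (1/3)·9 = 25/3.
If Column plays C2, Row's expected payoff is (2/3)·5 + (1/3)·2 = 4.
If Column plays C3, Row's expected payoff is (2/3)·7 + (1/3)·3 = 17/3.
Column minimizes Row's payoff; the smallest is 4, so the best response is C2.

C2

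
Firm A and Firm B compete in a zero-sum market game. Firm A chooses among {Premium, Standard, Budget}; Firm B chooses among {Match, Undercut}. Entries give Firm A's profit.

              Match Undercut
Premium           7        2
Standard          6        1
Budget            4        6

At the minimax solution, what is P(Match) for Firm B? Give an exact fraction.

4/7

Row minima: Premium → 2, Standard → 1, Budget → 4; maximin = 4.
Column maxima: Match → 7, Undercut → 6; minimax = 6.
4 ≠ 6, so there is no saddle point; optimal play is mixed.
Standard is strictly dominated by Premium, so Firm A never plays it.
On the remaining 2×2 (Premium, Budget vs Match, Undercut):
Let Firm A play Premium with probability p. Expected payoff against Match: 7p + 4(1−p) = 3p + 4; against Undercut: 2p + 6(1−p) = −4p + 6.
Setting these equal: 3p + 4 = −4p + 6 ⇒ 7p = 2 ⇒ p = 2/7, and the value is (3)·(2/7) + 4 = 34/7.
For Firm B: with q = P(Match), equating Premium's and Budget's payoffs gives 5q + 2 = −2q + 6 ⇒ q = 4/7.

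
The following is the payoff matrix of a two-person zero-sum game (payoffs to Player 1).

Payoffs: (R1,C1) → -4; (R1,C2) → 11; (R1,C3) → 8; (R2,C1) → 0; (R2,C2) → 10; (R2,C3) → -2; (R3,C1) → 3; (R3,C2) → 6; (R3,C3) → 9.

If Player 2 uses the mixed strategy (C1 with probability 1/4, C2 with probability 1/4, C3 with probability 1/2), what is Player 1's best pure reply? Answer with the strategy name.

Expected payoff of R1: (1/4)·(-4) + (1/4)·11 + (1/2)·8 = 23/4.
Expected payoff of R2: (1/4)·0 + (1/4)·10 + (1/2)·(-2) = 3/2.
Expected payoff of R3: (1/4)·3 + (1/4)·6 + (1/2)·9 = 27/4.
The largest is 27/4, so Player 1's best response is R3.

R3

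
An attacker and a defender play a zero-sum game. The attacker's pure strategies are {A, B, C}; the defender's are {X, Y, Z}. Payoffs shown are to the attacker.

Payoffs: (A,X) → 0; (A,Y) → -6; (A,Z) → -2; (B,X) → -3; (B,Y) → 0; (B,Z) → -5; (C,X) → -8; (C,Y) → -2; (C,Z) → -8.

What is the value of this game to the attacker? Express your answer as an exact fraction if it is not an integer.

Row minima: A → -6, B → -5, C → -8; maximin = -5.
Column maxima: X → 0, Y → 0, Z → -2; minimax = -2.
-5 ≠ -2, so there is no saddle point; optimal play is mixed.
C is strictly dominated by B, so the attacker never plays it.
With C eliminated, X is strictly dominated by Z (it gives the attacker strictly more in every remaining row), so the defender never plays it.
On the remaining 2×2 (A, B vs Y, Z):
Let the attacker play A with probability p. Expected payoff against Y: (-6)p + 0(1−p) = −6p; against Z: (-2)p + (-5)(1−p) = 3p − 5.
Setting these equal: −6p = 3p − 5 ⇒ −9p = -5 ⇒ p = 5/9, and the value is (-6)·(5/9) = -10/3.
For the defender: with q = P(Y), equating A's and B's payoffs gives −4q − 2 = 5q − 5 ⇒ q = 1/3.

-10/3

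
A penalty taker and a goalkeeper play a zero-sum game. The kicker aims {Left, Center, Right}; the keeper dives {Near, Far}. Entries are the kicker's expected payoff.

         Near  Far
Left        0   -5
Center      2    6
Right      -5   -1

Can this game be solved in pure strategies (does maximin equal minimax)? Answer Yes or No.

Row minima: Left → -5, Center → 2, Right → -5; maximin = 2.
Column maxima: Near → 2, Far → 6; minimax = 2.
maximin = minimax = 2, so a saddle point exists.

Yes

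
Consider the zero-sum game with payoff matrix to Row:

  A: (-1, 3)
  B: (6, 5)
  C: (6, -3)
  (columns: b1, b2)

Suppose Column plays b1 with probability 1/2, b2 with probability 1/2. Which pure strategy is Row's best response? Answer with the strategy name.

Expected payoff of A: (1/2)·(-1) + (1/2)·3 = 1.
Expected payoff of B: (1/2)·6 + (1/2)·5 = 11/2.
Expected payoff of C: (1/2)·6 + (1/2)·(-3) = 3/2.
The largest is 11/2, so Row's best response is B.

B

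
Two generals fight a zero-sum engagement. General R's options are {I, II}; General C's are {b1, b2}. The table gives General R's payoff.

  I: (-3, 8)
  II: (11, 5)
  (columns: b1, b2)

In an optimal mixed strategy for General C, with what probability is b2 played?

14/17

Row minima: I → -3, II → 5; maximin = 5.
Column maxima: b1 → 11, b2 → 8; minimax = 8.
5 ≠ 8, so there is no saddle point; optimal play is mixed.
Let General R play I with probability p. Expected payoff against b1: (-3)p + 11(1−p) = −14p + 11; against b2: 8p + 5(1−p) = 3p + 5.
Setting these equal: −14p + 11 = 3p + 5 ⇒ −17p = -6 ⇒ p = 6/17, and the value is (-14)·(6/17) + 11 = 103/17.
For General C: with q = P(b1), equating I's and II's payoffs gives −11q + 8 = 6q + 5 ⇒ q = 3/17.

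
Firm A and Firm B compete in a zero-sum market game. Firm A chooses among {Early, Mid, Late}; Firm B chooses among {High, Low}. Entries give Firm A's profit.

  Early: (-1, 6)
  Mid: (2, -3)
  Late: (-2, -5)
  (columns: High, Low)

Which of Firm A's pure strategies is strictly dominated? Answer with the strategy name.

Late

Early gives a strictly higher payoff than Late against every column: -1 > -2, 6 > -5.
So Late is strictly dominated and Firm A never plays it.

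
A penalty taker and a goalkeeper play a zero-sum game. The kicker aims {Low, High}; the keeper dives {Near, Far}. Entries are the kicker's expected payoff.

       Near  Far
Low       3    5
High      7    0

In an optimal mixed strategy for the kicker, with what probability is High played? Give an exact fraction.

2/9

Row minima: Low → 3, High → 0; maximin = 3.
Column maxima: Near → 7, Far → 5; minimax = 5.
3 ≠ 5, so there is no saddle point; optimal play is mixed.
Let the kicker play Low with probability p. Expected payoff against Near: 3p + 7(1−p) = −4p + 7; against Far: 5p + 0(1−p) = 5p.
Setting these equal: −4p + 7 = 5p ⇒ −9p = -7 ⇒ p = 7/9, and the value is (-4)·(7/9) + 7 = 35/9.
For the keeper: with q = P(Near), equating Low's and High's payoffs gives −2q + 5 = 7q ⇒ q = 5/9.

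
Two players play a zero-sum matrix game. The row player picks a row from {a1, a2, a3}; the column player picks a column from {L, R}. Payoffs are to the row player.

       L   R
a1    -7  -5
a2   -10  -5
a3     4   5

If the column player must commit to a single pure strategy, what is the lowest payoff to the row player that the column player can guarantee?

4

Column maxima: L → 4, R → 5.
The smallest of these is 4.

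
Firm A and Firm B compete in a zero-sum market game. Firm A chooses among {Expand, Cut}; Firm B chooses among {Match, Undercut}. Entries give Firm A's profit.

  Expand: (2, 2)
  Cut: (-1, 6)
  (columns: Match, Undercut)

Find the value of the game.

2

Row minima: Expand → 2, Cut → -1; maximin = 2.
Column maxima: Match → 2, Undercut → 6; minimax = 2.
Since maximin = minimax = 2, there is a saddle point and the value is 2.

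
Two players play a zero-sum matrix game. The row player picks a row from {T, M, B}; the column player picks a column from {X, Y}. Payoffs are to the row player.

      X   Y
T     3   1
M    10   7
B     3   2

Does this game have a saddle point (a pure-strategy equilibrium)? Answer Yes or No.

Yes

Row minima: T → 1, M → 7, B → 2; maximin = 7.
Column maxima: X → 10, Y → 7; minimax = 7.
maximin = minimax = 7, so a saddle point exists.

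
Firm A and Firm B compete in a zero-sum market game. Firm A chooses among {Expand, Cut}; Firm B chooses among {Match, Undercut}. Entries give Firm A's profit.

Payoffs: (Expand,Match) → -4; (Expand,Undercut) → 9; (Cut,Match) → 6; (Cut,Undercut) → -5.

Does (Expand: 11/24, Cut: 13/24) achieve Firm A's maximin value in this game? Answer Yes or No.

Against Match this mix gives (11/24)·(-4) + (13/24)·6 = 17/12.
Against Undercut this mix gives (11/24)·9 + (13/24)·(-5) = 17/12.
All of Firm B's active replies (Match, Undercut) yield 17/12, and no column does worse for Firm A. The mix makes Firm B indifferent and guarantees 17/12, so it is optimal.

Yes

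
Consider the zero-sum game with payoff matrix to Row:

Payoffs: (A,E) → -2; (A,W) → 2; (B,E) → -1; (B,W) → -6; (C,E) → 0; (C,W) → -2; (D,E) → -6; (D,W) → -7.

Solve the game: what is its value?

-2/3

Row minima: A → -2, B → -6, C → -2, D → -7; maximin = -2.
Column maxima: E → 0, W → 2; minimax = 0.
-2 ≠ 0, so there is no saddle point; optimal play is mixed.
B is strictly dominated by C, so Row never plays it.
D is strictly dominated by A, so Row never plays it.
On the remaining 2×2 (A, C vs E, W):
Let Row play A with probability p. Expected payoff against E: (-2)p + 0(1−p) = −2p; against W: 2p + (-2)(1−p) = 4p − 2.
Setting these equal: −2p = 4p − 2 ⇒ −6p = -2 ⇒ p = 1/3, and the value is (-2)·(1/3) = -2/3.
For Column: with q = P(E), equating A's and C's payoffs gives −4q + 2 = 2q − 2 ⇒ q = 2/3.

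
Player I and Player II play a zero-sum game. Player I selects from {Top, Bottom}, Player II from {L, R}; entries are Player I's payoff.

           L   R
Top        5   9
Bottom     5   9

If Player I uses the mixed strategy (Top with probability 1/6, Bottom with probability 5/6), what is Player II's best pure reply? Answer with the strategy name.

L

If Player II plays L, Player I's expected payoff is (1/6)·5 + (5/6)·5 = 5.
If Player II plays R, Player I's expected payoff is (1/6)·9 + (5/6)·9 = 9.
Player II minimizes Player I's payoff; the smallest is 5, so the best response is L.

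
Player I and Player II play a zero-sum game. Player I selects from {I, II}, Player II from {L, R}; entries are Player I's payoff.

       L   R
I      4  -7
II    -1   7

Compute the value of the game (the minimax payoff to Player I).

21/19

Row minima: I → -7, II → -1; maximin = -1.
Column maxima: L → 4, R → 7; minimax = 4.
-1 ≠ 4, so there is no saddle point; optimal play is mixed.
Let Player I play I with probability p. Expected payoff against L: 4p + (-1)(1−p) = 5p − 1; against R: (-7)p + 7(1−p) = −14p + 7.
Setting these equal: 5p − 1 = −14p + 7 ⇒ 19p = 8 ⇒ p = 8/19, and the value is (5)·(8/19) − 1 = 21/19.
For Player II: with q = P(L), equating I's and II's payoffs gives 11q − 7 = −8q + 7 ⇒ q = 14/19.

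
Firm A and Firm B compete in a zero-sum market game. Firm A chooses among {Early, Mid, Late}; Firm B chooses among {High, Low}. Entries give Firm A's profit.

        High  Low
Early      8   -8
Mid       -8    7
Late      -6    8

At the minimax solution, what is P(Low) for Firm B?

Row minima: Early → -8, Mid → -8, Late → -6; maximin = -6.
Column maxima: High → 8, Low → 8; minimax = 8.
-6 ≠ 8, so there is no saddle point; optimal play is mixed.
Mid is strictly dominated by Late, so Firm A never plays it.
On the remaining 2×2 (Early, Late vs High, Low):
Let Firm A play Early with probability p. Expected payoff against High: 8p + (-6)(1−p) = 14p − 6; against Low: (-8)p + 8(1−p) = −16p + 8.
Setting these equal: 14p − 6 = −16p + 8 ⇒ 30p = 14 ⇒ p = 7/15, and the value is (14)·(7/15) − 6 = 8/15.
For Firm B: with q = P(High), equating Early's and Late's payoffs gives 16q − 8 = −14q + 8 ⇒ q = 8/15.

7/15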